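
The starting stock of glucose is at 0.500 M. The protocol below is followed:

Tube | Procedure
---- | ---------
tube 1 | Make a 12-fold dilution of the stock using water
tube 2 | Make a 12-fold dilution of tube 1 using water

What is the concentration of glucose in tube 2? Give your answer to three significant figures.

Step 1: 12-fold → factor 12
Step 2: 12-fold → factor 12
Overall dilution factor = 12 × 12 = 144
Final = 0.500 M / 144 = 0.00347 M

0.00347 M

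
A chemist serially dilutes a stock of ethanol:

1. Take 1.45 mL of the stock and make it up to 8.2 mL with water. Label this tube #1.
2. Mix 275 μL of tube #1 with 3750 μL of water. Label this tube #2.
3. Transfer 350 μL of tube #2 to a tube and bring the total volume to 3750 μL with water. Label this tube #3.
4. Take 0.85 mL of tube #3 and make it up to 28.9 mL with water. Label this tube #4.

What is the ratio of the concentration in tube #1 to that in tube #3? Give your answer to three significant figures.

157

Step 1: 1.45 mL brought to 8.2 mL → factor 8.2/1.45 = 5.6552
Step 2: 275 μL + 3750 μL = 4025 μL total → factor 4025/275 = 14.636
Step 3: 350 μL brought to 3750 μL → factor 3750/350 = 10.714
Dilution factor to tube #1 = 5.6552; to tube #3 = 886.83
[tube #1]/[tube #3] = (factor to tube #3)/(factor to tube #1) = 886.83/5.6552 = 157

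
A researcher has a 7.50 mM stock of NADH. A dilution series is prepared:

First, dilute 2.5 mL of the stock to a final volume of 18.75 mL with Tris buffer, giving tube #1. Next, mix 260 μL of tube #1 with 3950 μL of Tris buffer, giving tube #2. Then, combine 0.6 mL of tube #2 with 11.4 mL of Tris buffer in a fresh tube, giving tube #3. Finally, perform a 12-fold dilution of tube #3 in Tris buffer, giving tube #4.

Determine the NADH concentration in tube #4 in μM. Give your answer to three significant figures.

0.257 μM

Step 1: 2.5 mL brought to 18.75 mL → factor 18.75/2.5 = 7.5
Step 2: 260 μL + 3950 μL = 4210 μL total → factor 4210/260 = 16.192
Step 3: 0.6 mL + 11.4 mL = 12 mL total → factor 12/0.6 = 20
Step 4: 12-fold → factor 12
Overall dilution factor = 7.5 × 16.192 × 20 × 12 = 29146
Final = 7.50 mM / 29146 = 0.0002573 mM = 0.257 μM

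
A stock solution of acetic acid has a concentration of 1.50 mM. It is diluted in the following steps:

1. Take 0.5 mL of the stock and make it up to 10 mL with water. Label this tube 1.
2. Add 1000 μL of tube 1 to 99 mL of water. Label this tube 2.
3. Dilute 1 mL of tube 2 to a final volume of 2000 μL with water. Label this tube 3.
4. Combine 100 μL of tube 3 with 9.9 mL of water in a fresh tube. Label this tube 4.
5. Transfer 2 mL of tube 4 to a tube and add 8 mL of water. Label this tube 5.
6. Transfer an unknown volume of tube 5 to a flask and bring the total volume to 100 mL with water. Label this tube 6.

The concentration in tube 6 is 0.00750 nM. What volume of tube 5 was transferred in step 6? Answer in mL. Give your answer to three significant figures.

1.00 mL

Step 1: 0.5 mL brought to 10 mL → factor 10/0.5 = 20
Step 2: 1000 μL + 99 mL = 1 × 10^5 μL total → factor 1 × 10^5/1000 = 100
Step 3: 1 mL brought to 2000 μL → factor 2/1 = 2
Step 4: 100 μL + 9.9 mL = 10000 μL total → factor 10000/100 = 100
Step 5: 2 mL + 8 mL = 10 mL total → factor 10/2 = 5
Step 6: v brought to 100 mL → factor = 100 mL/v
Product of known-step factors = 2 × 10^6
Overall factor = 1.50 mM / (0.00750 nM) = 2 × 10^8
Step-6 factor = 2 × 10^8 / 2 × 10^6 = 100
v = 100 mL / 100 = 1.00 mL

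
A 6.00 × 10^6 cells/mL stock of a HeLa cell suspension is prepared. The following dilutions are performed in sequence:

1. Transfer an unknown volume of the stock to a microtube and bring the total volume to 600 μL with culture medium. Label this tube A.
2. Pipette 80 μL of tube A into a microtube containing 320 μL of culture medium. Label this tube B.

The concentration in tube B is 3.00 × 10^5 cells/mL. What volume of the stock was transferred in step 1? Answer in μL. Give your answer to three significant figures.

150 μL

Step 1: v brought to 600 μL → factor = 600 μL/v
Step 2: 80 μL + 320 μL = 400 μL total → factor 400/80 = 5
Product of known-step factors = 5
Overall factor = 6.00 × 10^6 cells/mL / (3.00 × 10^5 cells/mL) = 20
Step-1 factor = 20 / 5 = 4
v = 600 μL / 4 = 150 μL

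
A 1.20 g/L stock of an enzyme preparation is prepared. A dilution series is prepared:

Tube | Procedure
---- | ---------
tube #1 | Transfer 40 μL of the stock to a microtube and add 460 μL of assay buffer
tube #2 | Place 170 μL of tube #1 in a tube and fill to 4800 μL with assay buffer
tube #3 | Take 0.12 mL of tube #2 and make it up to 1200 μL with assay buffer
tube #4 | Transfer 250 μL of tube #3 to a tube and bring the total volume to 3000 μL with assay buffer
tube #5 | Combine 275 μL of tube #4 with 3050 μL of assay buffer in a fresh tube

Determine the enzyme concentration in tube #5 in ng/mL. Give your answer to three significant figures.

2.34 ng/mL

Step 1: 40 μL + 460 μL = 500 μL total → factor 500/40 = 12.5
Step 2: 170 μL brought to 4800 μL → factor 4800/170 = 28.235
Step 3: 0.12 mL brought to 1200 μL → factor 1.2/0.12 = 10
Step 4: 250 μL brought to 3000 μL → factor 3000/250 = 12
Step 5: 275 μL + 3050 μL = 3325 μL total → factor 3325/275 = 12.091
Overall dilution factor = 12.5 × 28.235 × 10 × 12 × 12.091 = 5.1209 × 10^5
Final = 1.20 g/L / 5.1209 × 10^5 = 2.343 × 10^-6 g/L = 2.34 ng/mL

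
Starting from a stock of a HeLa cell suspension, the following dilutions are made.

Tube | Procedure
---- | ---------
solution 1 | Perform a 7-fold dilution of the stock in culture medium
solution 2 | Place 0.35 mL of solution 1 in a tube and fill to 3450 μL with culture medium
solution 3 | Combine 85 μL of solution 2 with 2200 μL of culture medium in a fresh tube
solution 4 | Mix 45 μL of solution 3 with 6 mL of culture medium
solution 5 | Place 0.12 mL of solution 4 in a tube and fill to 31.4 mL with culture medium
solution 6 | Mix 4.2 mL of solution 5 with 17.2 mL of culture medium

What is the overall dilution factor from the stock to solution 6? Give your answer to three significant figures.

3.32 × 10^8

Step 1: 7-fold → factor 7
Step 2: 0.35 mL brought to 3450 μL → factor 3.45/0.35 = 9.8571
Step 3: 85 μL + 2200 μL = 2285 μL total → factor 2285/85 = 26.882
Step 4: 45 μL + 6 mL = 6045 μL total → factor 6045/45 = 134.33
Step 5: 0.12 mL brought to 31.4 mL → factor 31.4/0.12 = 261.67
Step 6: 4.2 mL + 17.2 mL = 21.4 mL total → factor 21.4/4.2 = 5.0952
Overall dilution factor = 7 × 9.8571 × 26.882 × 134.33 × 261.67 × 5.0952 = 3.3221 × 10^8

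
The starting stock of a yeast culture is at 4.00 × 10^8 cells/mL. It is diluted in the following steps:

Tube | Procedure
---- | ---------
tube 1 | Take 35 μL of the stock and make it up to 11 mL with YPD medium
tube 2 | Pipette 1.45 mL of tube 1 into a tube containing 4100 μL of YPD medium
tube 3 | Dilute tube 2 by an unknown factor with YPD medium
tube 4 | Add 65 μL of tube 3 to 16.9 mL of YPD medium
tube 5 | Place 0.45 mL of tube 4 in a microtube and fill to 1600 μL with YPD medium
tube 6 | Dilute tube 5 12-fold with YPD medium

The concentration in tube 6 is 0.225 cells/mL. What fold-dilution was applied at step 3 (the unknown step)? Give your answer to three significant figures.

133-fold

Step 1: 35 μL brought to 11 mL → factor 11000/35 = 314.29
Step 2: 1.45 mL + 4100 μL = 5.55 mL total → factor 5.55/1.45 = 3.8276
Step 3: unknown factor x
Step 4: 65 μL + 16.9 mL = 16965 μL total → factor 16965/65 = 261
Step 5: 0.45 mL brought to 1600 μL → factor 1.6/0.45 = 3.5556
Step 6: 12-fold → factor 12
Product of known-step factors = 1.3396 × 10^7
Overall factor = 4.00 × 10^8 cells/mL / (0.225 cells/mL) = 1.7778 × 10^9
x = 1.7778 × 10^9 / 1.3396 × 10^7 = 133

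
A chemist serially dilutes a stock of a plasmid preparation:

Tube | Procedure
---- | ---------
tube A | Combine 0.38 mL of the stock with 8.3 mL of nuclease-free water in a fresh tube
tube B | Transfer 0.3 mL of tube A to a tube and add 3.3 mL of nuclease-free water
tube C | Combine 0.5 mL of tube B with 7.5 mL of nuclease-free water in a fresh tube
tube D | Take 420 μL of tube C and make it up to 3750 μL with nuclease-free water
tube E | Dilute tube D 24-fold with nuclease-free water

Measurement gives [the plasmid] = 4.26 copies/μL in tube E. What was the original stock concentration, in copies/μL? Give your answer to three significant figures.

Step 1: 0.38 mL + 8.3 mL = 8.68 mL total → factor 8.68/0.38 = 22.842
Step 2: 0.3 mL + 3.3 mL = 3.6 mL total → factor 3.6/0.3 = 12
Step 3: 0.5 mL + 7.5 mL = 8 mL total → factor 8/0.5 = 16
Step 4: 420 μL brought to 3750 μL → factor 3750/420 = 8.9286
Step 5: 24-fold → factor 24
Overall dilution factor = 22.842 × 12 × 16 × 8.9286 × 24 = 9.3979 × 10^5
Stock = 4.26 copies/μL × 9.3979 × 10^5 = 4.00 × 10^6 copies/μL

4.00 × 10^6 copies/μL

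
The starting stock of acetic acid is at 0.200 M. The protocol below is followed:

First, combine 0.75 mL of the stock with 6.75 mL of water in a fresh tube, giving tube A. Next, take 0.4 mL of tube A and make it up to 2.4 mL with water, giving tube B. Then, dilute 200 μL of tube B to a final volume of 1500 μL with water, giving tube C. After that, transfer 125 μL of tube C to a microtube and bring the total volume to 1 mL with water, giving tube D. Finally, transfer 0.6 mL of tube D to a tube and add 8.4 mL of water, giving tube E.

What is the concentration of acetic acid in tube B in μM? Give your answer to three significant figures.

3.33 × 10^3 μM

Step 1: 0.75 mL + 6.75 mL = 7.5 mL total → factor 7.5/0.75 = 10
Step 2: 0.4 mL brought to 2.4 mL → factor 2.4/0.4 = 6
Dilution factor through tube B = 10 × 6 = 60
[tube B] = 0.200 M / 60 = 0.003333 M = 3.33 × 10^3 μM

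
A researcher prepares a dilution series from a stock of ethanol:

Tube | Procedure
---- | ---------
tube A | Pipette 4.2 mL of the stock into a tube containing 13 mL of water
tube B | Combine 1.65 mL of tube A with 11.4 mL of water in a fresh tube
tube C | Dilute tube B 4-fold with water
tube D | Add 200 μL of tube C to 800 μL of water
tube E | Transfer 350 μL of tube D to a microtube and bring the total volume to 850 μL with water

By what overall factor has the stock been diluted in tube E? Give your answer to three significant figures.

Step 1: 4.2 mL + 13 mL = 17.2 mL total → factor 17.2/4.2 = 4.0952
Step 2: 1.65 mL + 11.4 mL = 13.05 mL total → factor 13.05/1.65 = 7.9091
Step 3: 4-fold → factor 4
Step 4: 200 μL + 800 μL = 1000 μL total → factor 1000/200 = 5
Step 5: 350 μL brought to 850 μL → factor 850/350 = 2.4286
Overall dilution factor = 4.0952 × 7.9091 × 4 × 5 × 2.4286 = 1573.2

1.57 × 10^3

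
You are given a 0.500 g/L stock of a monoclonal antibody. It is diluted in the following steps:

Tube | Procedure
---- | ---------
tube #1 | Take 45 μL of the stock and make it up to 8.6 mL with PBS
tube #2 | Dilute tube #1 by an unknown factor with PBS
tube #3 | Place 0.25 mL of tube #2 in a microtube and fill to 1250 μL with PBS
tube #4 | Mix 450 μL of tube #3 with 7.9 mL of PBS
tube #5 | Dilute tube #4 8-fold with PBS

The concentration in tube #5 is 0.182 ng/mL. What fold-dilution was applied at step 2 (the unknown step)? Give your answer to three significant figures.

19.4-fold

Step 1: 45 μL brought to 8.6 mL → factor 8600/45 = 191.11
Step 2: unknown factor x
Step 3: 0.25 mL brought to 1250 μL → factor 1.25/0.25 = 5
Step 4: 450 μL + 7.9 mL = 8350 μL total → factor 8350/450 = 18.556
Step 5: 8-fold → factor 8
Product of known-step factors = 1.4185 × 10^5
Overall factor = 0.500 g/L / (0.182 ng/mL) = 2.7473 × 10^6
x = 2.7473 × 10^6 / 1.4185 × 10^5 = 19.4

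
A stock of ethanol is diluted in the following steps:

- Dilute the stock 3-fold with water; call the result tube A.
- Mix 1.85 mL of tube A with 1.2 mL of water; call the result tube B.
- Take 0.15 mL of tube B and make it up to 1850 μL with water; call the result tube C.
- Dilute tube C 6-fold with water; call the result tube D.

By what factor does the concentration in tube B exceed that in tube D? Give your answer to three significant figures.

Step 1: 3-fold → factor 3
Step 2: 1.85 mL + 1.2 mL = 3.05 mL total → factor 3.05/1.85 = 1.6486
Step 3: 0.15 mL brought to 1850 μL → factor 1.85/0.15 = 12.333
Step 4: 6-fold → factor 6
Dilution factor to tube B = 4.9459; to tube D = 366
[tube B]/[tube D] = (factor to tube D)/(factor to tube B) = 366/4.9459 = 74.0

74.0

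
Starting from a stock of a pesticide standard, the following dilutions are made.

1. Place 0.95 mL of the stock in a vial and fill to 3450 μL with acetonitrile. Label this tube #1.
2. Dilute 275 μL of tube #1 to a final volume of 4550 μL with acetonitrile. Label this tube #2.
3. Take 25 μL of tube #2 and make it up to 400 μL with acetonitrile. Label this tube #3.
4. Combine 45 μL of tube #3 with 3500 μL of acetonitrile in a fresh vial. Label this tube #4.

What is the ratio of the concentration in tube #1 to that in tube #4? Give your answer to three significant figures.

2.09 × 10^4

Step 1: 0.95 mL brought to 3450 μL → factor 3.45/0.95 = 3.6316
Step 2: 275 μL brought to 4550 μL → factor 4550/275 = 16.545
Step 3: 25 μL brought to 400 μL → factor 400/25 = 16
Step 4: 45 μL + 3500 μL = 3545 μL total → factor 3545/45 = 78.778
Dilution factor to tube #1 = 3.6316; to tube #4 = 75735
[tube #1]/[tube #4] = (factor to tube #4)/(factor to tube #1) = 75735/3.6316 = 2.09 × 10^4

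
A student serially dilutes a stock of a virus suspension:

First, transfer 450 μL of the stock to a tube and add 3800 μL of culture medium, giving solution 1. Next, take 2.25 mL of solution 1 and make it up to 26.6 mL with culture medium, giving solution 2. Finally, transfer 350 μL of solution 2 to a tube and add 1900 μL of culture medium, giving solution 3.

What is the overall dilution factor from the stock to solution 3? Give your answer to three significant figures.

Step 1: 450 μL + 3800 μL = 4250 μL total → factor 4250/450 = 9.4444
Step 2: 2.25 mL brought to 26.6 mL → factor 26.6/2.25 = 11.822
Step 3: 350 μL + 1900 μL = 2250 μL total → factor 2250/350 = 6.4286
Overall dilution factor = 9.4444 × 11.822 × 6.4286 = 717.78

718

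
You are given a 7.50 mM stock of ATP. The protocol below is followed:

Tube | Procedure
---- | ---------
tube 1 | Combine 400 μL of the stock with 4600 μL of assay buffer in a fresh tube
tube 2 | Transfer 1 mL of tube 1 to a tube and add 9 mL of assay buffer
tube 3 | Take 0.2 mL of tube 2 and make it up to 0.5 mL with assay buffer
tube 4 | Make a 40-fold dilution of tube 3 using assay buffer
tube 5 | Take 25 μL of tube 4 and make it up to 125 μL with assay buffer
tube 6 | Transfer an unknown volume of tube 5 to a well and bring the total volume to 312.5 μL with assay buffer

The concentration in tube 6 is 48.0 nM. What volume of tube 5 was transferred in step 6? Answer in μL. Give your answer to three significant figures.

Step 1: 400 μL + 4600 μL = 5000 μL total → factor 5000/400 = 12.5
Step 2: 1 mL + 9 mL = 10 mL total → factor 10/1 = 10
Step 3: 0.2 mL brought to 0.5 mL → factor 0.5/0.2 = 2.5
Step 4: 40-fold → factor 40
Step 5: 25 μL brought to 125 μL → factor 125/25 = 5
Step 6: v brought to 312.5 μL → factor = 312.5 μL/v
Product of known-step factors = 62500
Overall factor = 7.50 mM / (48.0 nM) = 1.5625 × 10^5
Step-6 factor = 1.5625 × 10^5 / 62500 = 2.5
v = 312.5 μL / 2.5 = 125 μL

125 μL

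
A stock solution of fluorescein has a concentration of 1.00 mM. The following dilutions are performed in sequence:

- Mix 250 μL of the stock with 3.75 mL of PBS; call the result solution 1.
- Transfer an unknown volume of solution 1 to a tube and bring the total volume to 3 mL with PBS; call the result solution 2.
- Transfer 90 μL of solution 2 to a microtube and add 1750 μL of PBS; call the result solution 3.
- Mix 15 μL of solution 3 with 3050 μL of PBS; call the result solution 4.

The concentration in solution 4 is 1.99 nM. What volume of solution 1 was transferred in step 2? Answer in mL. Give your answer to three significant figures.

0.399 mL

Step 1: 250 μL + 3.75 mL = 4000 μL total → factor 4000/250 = 16
Step 2: v brought to 3 mL → factor = 3 mL/v
Step 3: 90 μL + 1750 μL = 1840 μL total → factor 1840/90 = 20.444
Step 4: 15 μL + 3050 μL = 3065 μL total → factor 3065/15 = 204.33
Product of known-step factors = 66840
Overall factor = 1.00 mM / (1.99 nM) = 5.0251 × 10^5
Step-2 factor = 5.0251 × 10^5 / 66840 = 7.5182
v = 3 mL / 7.5182 = 0.399 mL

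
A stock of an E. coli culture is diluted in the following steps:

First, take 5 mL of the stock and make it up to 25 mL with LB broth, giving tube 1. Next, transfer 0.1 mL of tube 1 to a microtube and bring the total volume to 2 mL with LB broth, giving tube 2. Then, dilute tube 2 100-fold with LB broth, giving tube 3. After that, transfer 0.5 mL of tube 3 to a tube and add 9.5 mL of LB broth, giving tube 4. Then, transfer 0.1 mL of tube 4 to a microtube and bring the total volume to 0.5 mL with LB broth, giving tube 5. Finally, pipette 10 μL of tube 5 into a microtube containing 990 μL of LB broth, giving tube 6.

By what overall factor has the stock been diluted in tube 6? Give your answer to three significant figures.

1.00 × 10^8

Step 1: 5 mL brought to 25 mL → factor 25/5 = 5
Step 2: 0.1 mL brought to 2 mL → factor 2/0.1 = 20
Step 3: 100-fold → factor 100
Step 4: 0.5 mL + 9.5 mL = 10 mL total → factor 10/0.5 = 20
Step 5: 0.1 mL brought to 0.5 mL → factor 0.5/0.1 = 5
Step 6: 10 μL + 990 μL = 1000 μL total → factor 1000/10 = 100
Overall dilution factor = 5 × 20 × 100 × 20 × 5 × 100 = 1 × 10^8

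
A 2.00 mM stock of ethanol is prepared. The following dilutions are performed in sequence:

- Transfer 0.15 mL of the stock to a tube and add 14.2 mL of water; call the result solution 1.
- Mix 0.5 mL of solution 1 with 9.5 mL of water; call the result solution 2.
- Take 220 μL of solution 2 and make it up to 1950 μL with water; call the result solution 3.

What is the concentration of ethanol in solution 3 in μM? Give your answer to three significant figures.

Step 1: 0.15 mL + 14.2 mL = 14.35 mL total → factor 14.35/0.15 = 95.667
Step 2: 0.5 mL + 9.5 mL = 10 mL total → factor 10/0.5 = 20
Step 3: 220 μL brought to 1950 μL → factor 1950/220 = 8.8636
Overall dilution factor = 95.667 × 20 × 8.8636 = 16959
Final = 2.00 mM / 16959 = 0.0001179 mM = 0.118 μM

0.118 μM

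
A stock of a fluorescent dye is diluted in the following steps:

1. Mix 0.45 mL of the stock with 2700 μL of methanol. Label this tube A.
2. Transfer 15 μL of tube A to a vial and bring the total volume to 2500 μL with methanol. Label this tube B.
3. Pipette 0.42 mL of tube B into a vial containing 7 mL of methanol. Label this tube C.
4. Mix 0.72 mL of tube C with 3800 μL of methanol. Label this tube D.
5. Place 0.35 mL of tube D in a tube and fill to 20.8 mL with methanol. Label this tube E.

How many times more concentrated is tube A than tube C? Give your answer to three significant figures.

Step 1: 0.45 mL + 2700 μL = 3.15 mL total → factor 3.15/0.45 = 7
Step 2: 15 μL brought to 2500 μL → factor 2500/15 = 166.67
Step 3: 0.42 mL + 7 mL = 7.42 mL total → factor 7.42/0.42 = 17.667
Dilution factor to tube A = 7; to tube C = 20611
[tube A]/[tube C] = (factor to tube C)/(factor to tube A) = 20611/7 = 2.94 × 10^3

2.94 × 10^3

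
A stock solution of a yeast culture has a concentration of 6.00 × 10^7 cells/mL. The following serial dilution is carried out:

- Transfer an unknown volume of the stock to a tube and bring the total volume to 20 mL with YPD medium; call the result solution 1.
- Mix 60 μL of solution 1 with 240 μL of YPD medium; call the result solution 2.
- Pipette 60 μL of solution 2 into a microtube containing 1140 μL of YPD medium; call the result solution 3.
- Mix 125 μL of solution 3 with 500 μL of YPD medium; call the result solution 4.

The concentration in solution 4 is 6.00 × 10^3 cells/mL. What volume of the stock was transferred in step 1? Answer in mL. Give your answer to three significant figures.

Step 1: v brought to 20 mL → factor = 20 mL/v
Step 2: 60 μL + 240 μL = 300 μL total → factor 300/60 = 5
Step 3: 60 μL + 1140 μL = 1200 μL total → factor 1200/60 = 20
Step 4: 125 μL + 500 μL = 625 μL total → factor 625/125 = 5
Product of known-step factors = 500
Overall factor = 6.00 × 10^7 cells/mL / (6.00 × 10^3 cells/mL) = 10000
Step-1 factor = 10000 / 500 = 20
v = 20 mL / 20 = 1.00 mL

1.00 mL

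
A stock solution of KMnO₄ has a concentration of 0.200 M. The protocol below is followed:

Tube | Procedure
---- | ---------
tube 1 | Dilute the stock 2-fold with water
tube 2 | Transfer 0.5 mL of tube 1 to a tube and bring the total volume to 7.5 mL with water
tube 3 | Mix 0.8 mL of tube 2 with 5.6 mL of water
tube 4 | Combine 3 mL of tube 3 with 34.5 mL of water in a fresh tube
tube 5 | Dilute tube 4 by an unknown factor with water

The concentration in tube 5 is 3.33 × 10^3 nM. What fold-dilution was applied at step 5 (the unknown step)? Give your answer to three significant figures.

Step 1: 2-fold → factor 2
Step 2: 0.5 mL brought to 7.5 mL → factor 7.5/0.5 = 15
Step 3: 0.8 mL + 5.6 mL = 6.4 mL total → factor 6.4/0.8 = 8
Step 4: 3 mL + 34.5 mL = 37.5 mL total → factor 37.5/3 = 12.5
Step 5: unknown factor x
Product of known-step factors = 3000
Overall factor = 0.200 M / (3.33 × 10^3 nM) = 60060
x = 60060 / 3000 = 20.0

20.0-fold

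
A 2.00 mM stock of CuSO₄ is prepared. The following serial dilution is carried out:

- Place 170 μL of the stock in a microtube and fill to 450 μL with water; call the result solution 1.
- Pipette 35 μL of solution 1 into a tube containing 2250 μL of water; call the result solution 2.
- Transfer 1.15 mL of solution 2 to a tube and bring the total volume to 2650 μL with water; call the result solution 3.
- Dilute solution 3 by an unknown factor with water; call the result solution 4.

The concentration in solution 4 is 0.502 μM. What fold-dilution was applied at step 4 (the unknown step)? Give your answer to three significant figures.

Step 1: 170 μL brought to 450 μL → factor 450/170 = 2.6471
Step 2: 35 μL + 2250 μL = 2285 μL total → factor 2285/35 = 65.286
Step 3: 1.15 mL brought to 2650 μL → factor 2.65/1.15 = 2.3043
Step 4: unknown factor x
Product of known-step factors = 398.23
Overall factor = 2.00 mM / (0.502 μM) = 3984.1
x = 3984.1 / 398.23 = 10.0

10.0-fold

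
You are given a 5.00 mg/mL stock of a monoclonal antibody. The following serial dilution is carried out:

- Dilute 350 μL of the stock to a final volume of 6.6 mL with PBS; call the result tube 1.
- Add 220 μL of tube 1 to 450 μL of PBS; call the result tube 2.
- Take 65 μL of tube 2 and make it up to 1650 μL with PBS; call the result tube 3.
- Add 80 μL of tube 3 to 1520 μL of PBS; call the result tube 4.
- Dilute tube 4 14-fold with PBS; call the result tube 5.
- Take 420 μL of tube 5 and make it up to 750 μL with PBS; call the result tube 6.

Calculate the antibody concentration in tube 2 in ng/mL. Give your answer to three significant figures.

Step 1: 350 μL brought to 6.6 mL → factor 6600/350 = 18.857
Step 2: 220 μL + 450 μL = 670 μL total → factor 670/220 = 3.0455
Dilution factor through tube 2 = 18.857 × 3.0455 = 57.429
[tube 2] = 5.00 mg/mL / 57.429 = 0.08706 mg/mL = 8.71 × 10^4 ng/mL

8.71 × 10^4 ng/mL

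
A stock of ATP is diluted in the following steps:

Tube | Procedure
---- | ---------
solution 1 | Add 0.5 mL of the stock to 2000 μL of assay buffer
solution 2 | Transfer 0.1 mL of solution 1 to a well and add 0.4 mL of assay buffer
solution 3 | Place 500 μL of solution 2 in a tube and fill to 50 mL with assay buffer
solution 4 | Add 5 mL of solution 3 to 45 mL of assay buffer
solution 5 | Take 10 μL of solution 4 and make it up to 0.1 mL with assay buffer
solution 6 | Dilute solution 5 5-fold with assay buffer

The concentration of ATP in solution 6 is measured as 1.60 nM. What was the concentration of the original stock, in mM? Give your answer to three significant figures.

2.00 mM

Step 1: 0.5 mL + 2000 μL = 2.5 mL total → factor 2.5/0.5 = 5
Step 2: 0.1 mL + 0.4 mL = 0.5 mL total → factor 0.5/0.1 = 5
Step 3: 500 μL brought to 50 mL → factor 50000/500 = 100
Step 4: 5 mL + 45 mL = 50 mL total → factor 50/5 = 10
Step 5: 10 μL brought to 0.1 mL → factor 100/10 = 10
Step 6: 5-fold → factor 5
Overall dilution factor = 5 × 5 × 100 × 10 × 10 × 5 = 1.25 × 10^6
Stock = 1.60 nM × 1.25 × 10^6 = 2.000 × 10^6 nM = 2.00 mM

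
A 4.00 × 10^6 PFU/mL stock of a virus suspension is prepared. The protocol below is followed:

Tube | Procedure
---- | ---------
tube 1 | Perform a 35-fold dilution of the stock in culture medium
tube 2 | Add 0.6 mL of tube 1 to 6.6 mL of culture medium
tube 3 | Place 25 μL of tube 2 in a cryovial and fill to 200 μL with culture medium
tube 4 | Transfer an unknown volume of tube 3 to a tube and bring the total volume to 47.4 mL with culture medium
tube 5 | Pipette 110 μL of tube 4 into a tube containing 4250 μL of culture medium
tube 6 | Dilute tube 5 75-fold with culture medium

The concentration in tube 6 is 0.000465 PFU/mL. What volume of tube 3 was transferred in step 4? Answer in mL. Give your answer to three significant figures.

Step 1: 35-fold → factor 35
Step 2: 0.6 mL + 6.6 mL = 7.2 mL total → factor 7.2/0.6 = 12
Step 3: 25 μL brought to 200 μL → factor 200/25 = 8
Step 4: v brought to 47.4 mL → factor = 47.4 mL/v
Step 5: 110 μL + 4250 μL = 4360 μL total → factor 4360/110 = 39.636
Step 6: 75-fold → factor 75
Product of known-step factors = 9.9884 × 10^6
Overall factor = 4.00 × 10^6 PFU/mL / (0.000465 PFU/mL) = 8.6022 × 10^9
Step-4 factor = 8.6022 × 10^9 / 9.9884 × 10^6 = 861.22
v = 47.4 mL / 861.22 = 0.0550 mL

0.0550 mL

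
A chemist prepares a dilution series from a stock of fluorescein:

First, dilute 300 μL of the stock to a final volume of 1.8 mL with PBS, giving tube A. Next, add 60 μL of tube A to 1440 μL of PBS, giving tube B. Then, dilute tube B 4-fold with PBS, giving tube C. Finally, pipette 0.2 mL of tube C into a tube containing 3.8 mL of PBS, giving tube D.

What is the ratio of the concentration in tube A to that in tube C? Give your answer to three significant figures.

100

Step 1: 300 μL brought to 1.8 mL → factor 1800/300 = 6
Step 2: 60 μL + 1440 μL = 1500 μL total → factor 1500/60 = 25
Step 3: 4-fold → factor 4
Dilution factor to tube A = 6; to tube C = 600
[tube A]/[tube C] = (factor to tube C)/(factor to tube A) = 600/6 = 100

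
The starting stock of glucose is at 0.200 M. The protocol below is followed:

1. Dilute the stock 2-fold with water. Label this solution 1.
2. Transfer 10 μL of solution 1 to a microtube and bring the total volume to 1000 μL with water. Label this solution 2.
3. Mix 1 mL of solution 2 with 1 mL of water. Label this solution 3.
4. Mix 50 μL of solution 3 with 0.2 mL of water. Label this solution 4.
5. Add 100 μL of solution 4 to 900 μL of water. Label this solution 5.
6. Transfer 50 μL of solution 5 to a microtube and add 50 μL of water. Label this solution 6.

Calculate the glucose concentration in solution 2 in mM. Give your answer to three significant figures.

Step 1: 2-fold → factor 2
Step 2: 10 μL brought to 1000 μL → factor 1000/10 = 100
Dilution factor through solution 2 = 2 × 100 = 200
[solution 2] = 0.200 M / 200 = 0.001000 M = 1.00 mM

1.00 mM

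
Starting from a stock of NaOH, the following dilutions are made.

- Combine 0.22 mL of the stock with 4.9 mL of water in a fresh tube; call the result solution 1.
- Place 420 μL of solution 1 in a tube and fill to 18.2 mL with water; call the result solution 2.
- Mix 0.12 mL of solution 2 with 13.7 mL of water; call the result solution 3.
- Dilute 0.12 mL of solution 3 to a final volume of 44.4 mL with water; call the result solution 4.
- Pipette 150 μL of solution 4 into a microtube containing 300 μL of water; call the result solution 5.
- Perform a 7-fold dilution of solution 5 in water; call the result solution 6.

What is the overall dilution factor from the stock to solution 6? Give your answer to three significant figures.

Step 1: 0.22 mL + 4.9 mL = 5.12 mL total → factor 5.12/0.22 = 23.273
Step 2: 420 μL brought to 18.2 mL → factor 18200/420 = 43.333
Step 3: 0.12 mL + 13.7 mL = 13.82 mL total → factor 13.82/0.12 = 115.17
Step 4: 0.12 mL brought to 44.4 mL → factor 44.4/0.12 = 370
Step 5: 150 μL + 300 μL = 450 μL total → factor 450/150 = 3
Step 6: 7-fold → factor 7
Overall dilution factor = 23.273 × 43.333 × 115.17 × 370 × 3 × 7 = 9.0244 × 10^8

9.02 × 10^8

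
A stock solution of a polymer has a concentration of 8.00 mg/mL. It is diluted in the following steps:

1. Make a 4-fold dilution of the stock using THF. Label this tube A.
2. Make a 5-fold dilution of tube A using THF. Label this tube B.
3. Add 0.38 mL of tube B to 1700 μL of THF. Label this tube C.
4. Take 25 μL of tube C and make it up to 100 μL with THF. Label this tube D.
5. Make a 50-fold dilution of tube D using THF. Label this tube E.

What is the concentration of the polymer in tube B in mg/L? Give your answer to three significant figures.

Step 1: 4-fold → factor 4
Step 2: 5-fold → factor 5
Dilution factor through tube B = 4 × 5 = 20
[tube B] = 8.00 mg/mL / 20 = 0.4000 mg/mL = 400 mg/L

400 mg/L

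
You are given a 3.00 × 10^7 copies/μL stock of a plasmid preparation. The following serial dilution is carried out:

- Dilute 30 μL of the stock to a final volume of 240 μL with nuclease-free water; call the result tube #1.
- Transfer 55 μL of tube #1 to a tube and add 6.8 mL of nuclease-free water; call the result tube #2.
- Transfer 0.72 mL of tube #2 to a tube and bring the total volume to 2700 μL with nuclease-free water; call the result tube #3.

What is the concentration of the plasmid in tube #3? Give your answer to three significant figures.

Step 1: 30 μL brought to 240 μL → factor 240/30 = 8
Step 2: 55 μL + 6.8 mL = 6855 μL total → factor 6855/55 = 124.64
Step 3: 0.72 mL brought to 2700 μL → factor 2.7/0.72 = 3.75
Overall dilution factor = 8 × 124.64 × 3.75 = 3739.1
Final = 3.00 × 10^7 copies/μL / 3739.1 = 8.02 × 10^3 copies/μL

8.02 × 10^3 copies/μL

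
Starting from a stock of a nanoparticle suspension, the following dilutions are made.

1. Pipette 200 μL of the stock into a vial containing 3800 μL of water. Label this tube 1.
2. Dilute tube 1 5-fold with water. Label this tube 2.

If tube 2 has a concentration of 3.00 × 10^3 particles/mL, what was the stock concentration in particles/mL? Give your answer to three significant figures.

3.00 × 10^5 particles/mL

Step 1: 200 μL + 3800 μL = 4000 μL total → factor 4000/200 = 20
Step 2: 5-fold → factor 5
Overall dilution factor = 20 × 5 = 100
Stock = 3.00 × 10^3 particles/mL × 100 = 3.00 × 10^5 particles/mL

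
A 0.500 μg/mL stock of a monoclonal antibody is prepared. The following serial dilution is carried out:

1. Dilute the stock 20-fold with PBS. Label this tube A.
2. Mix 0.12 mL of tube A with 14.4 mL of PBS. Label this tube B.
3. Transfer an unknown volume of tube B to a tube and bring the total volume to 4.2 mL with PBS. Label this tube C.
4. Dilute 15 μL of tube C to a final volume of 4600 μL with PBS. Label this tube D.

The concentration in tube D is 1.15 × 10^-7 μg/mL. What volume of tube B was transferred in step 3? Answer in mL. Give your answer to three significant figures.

Step 1: 20-fold → factor 20
Step 2: 0.12 mL + 14.4 mL = 14.52 mL total → factor 14.52/0.12 = 121
Step 3: v brought to 4.2 mL → factor = 4.2 mL/v
Step 4: 15 μL brought to 4600 μL → factor 4600/15 = 306.67
Product of known-step factors = 7.4213 × 10^5
Overall factor = 0.500 μg/mL / (1.15 × 10^-7 μg/mL) = 4.3478 × 10^6
Step-3 factor = 4.3478 × 10^6 / 7.4213 × 10^5 = 5.8586
v = 4.2 mL / 5.8586 = 0.717 mL

0.717 mL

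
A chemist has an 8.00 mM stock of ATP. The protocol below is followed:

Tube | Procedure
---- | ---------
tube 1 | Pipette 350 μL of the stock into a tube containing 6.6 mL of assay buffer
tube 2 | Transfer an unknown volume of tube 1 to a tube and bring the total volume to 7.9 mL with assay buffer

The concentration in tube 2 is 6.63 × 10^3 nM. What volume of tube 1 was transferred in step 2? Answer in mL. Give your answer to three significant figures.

0.130 mL

Step 1: 350 μL + 6.6 mL = 6950 μL total → factor 6950/350 = 19.857
Step 2: v brought to 7.9 mL → factor = 7.9 mL/v
Product of known-step factors = 19.857
Overall factor = 8.00 mM / (6.63 × 10^3 nM) = 1206.6
Step-2 factor = 1206.6 / 19.857 = 60.766
v = 7.9 mL / 60.766 = 0.130 mL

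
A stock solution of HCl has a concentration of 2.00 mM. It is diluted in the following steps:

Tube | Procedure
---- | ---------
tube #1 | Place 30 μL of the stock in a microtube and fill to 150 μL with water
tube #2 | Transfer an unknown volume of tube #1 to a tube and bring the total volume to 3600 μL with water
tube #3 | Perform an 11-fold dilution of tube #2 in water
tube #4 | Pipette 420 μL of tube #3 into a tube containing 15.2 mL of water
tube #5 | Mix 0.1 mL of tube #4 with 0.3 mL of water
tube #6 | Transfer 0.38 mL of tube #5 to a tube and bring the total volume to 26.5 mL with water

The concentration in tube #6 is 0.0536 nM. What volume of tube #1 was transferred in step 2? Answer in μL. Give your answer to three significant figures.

55.0 μL

Step 1: 30 μL brought to 150 μL → factor 150/30 = 5
Step 2: v brought to 3600 μL → factor = 3600 μL/v
Step 3: 11-fold → factor 11
Step 4: 420 μL + 15.2 mL = 15620 μL total → factor 15620/420 = 37.19
Step 5: 0.1 mL + 0.3 mL = 0.4 mL total → factor 0.4/0.1 = 4
Step 6: 0.38 mL brought to 26.5 mL → factor 26.5/0.38 = 69.737
Product of known-step factors = 5.7058 × 10^5
Overall factor = 2.00 mM / (0.0536 nM) = 3.7313 × 10^7
Step-2 factor = 3.7313 × 10^7 / 5.7058 × 10^5 = 65.396
v = 3600 μL / 65.396 = 55.0 μL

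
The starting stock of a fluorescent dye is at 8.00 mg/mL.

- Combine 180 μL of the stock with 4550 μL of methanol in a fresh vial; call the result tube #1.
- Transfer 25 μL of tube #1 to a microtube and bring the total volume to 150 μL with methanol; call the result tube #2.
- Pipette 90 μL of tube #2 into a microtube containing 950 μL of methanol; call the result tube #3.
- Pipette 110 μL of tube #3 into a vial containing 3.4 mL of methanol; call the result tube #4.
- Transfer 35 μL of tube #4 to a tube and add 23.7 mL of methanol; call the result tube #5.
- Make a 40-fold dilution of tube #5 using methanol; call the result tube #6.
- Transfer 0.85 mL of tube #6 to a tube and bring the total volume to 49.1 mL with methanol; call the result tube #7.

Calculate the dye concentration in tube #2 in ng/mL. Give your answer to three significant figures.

5.07 × 10^4 ng/mL

Step 1: 180 μL + 4550 μL = 4730 μL total → factor 4730/180 = 26.278
Step 2: 25 μL brought to 150 μL → factor 150/25 = 6
Dilution factor through tube #2 = 26.278 × 6 = 157.67
[tube #2] = 8.00 mg/mL / 157.67 = 0.05074 mg/mL = 5.07 × 10^4 ng/mL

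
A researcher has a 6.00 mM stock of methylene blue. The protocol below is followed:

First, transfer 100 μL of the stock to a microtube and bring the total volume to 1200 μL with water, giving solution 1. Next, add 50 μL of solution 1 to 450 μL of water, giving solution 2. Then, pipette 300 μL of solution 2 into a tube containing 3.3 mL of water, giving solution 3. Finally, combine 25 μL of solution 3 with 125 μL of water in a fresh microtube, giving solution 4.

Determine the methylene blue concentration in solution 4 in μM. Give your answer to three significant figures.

0.694 μM

Step 1: 100 μL brought to 1200 μL → factor 1200/100 = 12
Step 2: 50 μL + 450 μL = 500 μL total → factor 500/50 = 10
Step 3: 300 μL + 3.3 mL = 3600 μL total → factor 3600/300 = 12
Step 4: 25 μL + 125 μL = 150 μL total → factor 150/25 = 6
Overall dilution factor = 12 × 10 × 12 × 6 = 8640
Final = 6.00 mM / 8640 = 0.0006944 mM = 0.694 μM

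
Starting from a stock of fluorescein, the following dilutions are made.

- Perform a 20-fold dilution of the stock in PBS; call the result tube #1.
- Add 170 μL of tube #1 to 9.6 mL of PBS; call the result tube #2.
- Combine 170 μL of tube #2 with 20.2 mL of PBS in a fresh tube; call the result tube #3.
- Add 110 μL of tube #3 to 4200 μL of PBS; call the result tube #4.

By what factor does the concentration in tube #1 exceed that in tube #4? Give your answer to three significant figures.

Step 1: 20-fold → factor 20
Step 2: 170 μL + 9.6 mL = 9770 μL total → factor 9770/170 = 57.471
Step 3: 170 μL + 20.2 mL = 20370 μL total → factor 20370/170 = 119.82
Step 4: 110 μL + 4200 μL = 4310 μL total → factor 4310/110 = 39.182
Dilution factor to tube #1 = 20; to tube #4 = 5.3964 × 10^6
[tube #1]/[tube #4] = (factor to tube #4)/(factor to tube #1) = 5.3964 × 10^6/20 = 2.70 × 10^5

2.70 × 10^5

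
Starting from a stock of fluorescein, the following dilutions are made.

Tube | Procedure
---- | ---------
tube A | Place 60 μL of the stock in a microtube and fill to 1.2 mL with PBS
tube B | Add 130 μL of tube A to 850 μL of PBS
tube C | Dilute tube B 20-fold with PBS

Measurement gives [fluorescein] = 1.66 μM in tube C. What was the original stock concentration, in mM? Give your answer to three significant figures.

5.01 mM

Step 1: 60 μL brought to 1.2 mL → factor 1200/60 = 20
Step 2: 130 μL + 850 μL = 980 μL total → factor 980/130 = 7.5385
Step 3: 20-fold → factor 20
Overall dilution factor = 20 × 7.5385 × 20 = 3015.4
Stock = 1.66 μM × 3015.4 = 5006 μM = 5.01 mM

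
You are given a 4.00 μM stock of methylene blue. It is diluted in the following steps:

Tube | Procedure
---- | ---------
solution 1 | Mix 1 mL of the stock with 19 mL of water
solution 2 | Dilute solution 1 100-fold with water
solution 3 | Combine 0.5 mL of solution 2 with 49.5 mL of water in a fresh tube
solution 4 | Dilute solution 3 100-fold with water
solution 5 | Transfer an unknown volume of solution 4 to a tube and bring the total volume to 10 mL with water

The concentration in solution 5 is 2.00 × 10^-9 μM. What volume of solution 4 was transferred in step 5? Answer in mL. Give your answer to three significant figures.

Step 1: 1 mL + 19 mL = 20 mL total → factor 20/1 = 20
Step 2: 100-fold → factor 100
Step 3: 0.5 mL + 49.5 mL = 50 mL total → factor 50/0.5 = 100
Step 4: 100-fold → factor 100
Step 5: v brought to 10 mL → factor = 10 mL/v
Product of known-step factors = 2 × 10^7
Overall factor = 4.00 μM / (2.00 × 10^-9 μM) = 2 × 10^9
Step-5 factor = 2 × 10^9 / 2 × 10^7 = 100
v = 10 mL / 100 = 0.100 mL

0.100 mL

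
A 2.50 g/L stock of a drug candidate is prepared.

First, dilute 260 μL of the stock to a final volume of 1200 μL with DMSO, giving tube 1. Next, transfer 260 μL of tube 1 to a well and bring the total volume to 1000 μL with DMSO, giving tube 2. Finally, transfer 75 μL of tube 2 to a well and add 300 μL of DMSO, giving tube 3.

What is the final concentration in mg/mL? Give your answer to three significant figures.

0.0282 mg/mL

Step 1: 260 μL brought to 1200 μL → factor 1200/260 = 4.6154
Step 2: 260 μL brought to 1000 μL → factor 1000/260 = 3.8462
Step 3: 75 μL + 300 μL = 375 μL total → factor 375/75 = 5
Overall dilution factor = 4.6154 × 3.8462 × 5 = 88.757
Final = 2.50 g/L / 88.757 = 0.02817 g/L = 0.0282 mg/mL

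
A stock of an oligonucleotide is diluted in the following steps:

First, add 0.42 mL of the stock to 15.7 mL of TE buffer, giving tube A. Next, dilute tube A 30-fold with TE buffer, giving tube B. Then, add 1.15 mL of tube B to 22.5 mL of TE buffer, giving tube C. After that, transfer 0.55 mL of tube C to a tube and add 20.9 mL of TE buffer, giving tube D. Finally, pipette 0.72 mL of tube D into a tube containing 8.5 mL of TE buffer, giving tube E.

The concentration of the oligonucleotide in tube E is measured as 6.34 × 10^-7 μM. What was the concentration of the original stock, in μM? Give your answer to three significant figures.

7.50 μM

Step 1: 0.42 mL + 15.7 mL = 16.12 mL total → factor 16.12/0.42 = 38.381
Step 2: 30-fold → factor 30
Step 3: 1.15 mL + 22.5 mL = 23.65 mL total → factor 23.65/1.15 = 20.565
Step 4: 0.55 mL + 20.9 mL = 21.45 mL total → factor 21.45/0.55 = 39
Step 5: 0.72 mL + 8.5 mL = 9.22 mL total → factor 9.22/0.72 = 12.806
Overall dilution factor = 38.381 × 30 × 20.565 × 39 × 12.806 = 1.1826 × 10^7
Stock = 6.34 × 10^-7 μM × 1.1826 × 10^7 = 7.50 μM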